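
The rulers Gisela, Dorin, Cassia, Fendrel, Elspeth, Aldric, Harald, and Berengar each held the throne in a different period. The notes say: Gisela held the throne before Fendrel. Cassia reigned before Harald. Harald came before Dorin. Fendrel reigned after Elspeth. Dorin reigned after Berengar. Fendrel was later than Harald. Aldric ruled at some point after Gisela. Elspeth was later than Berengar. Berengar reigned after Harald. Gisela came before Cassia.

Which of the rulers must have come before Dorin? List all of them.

Berengar, Cassia, Gisela, Harald

Directly stated before Dorin: Berengar and Harald.
Cassia reaches Dorin via Cassia → Harald → Dorin.
Gisela reaches Dorin via Gisela → Cassia → Harald → Dorin.
No chain forces Aldric (or any of the others) ahead of Dorin.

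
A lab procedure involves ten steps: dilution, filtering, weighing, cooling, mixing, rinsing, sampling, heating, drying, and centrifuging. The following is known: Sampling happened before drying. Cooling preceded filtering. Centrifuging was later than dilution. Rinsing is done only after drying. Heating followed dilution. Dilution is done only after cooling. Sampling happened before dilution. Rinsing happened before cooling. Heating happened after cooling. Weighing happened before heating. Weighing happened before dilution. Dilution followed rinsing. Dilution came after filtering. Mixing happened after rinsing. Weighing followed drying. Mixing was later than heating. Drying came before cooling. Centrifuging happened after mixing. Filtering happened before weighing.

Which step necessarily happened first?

Sampling has a chain of constraints placing it before every other step, so sampling must be first.

sampling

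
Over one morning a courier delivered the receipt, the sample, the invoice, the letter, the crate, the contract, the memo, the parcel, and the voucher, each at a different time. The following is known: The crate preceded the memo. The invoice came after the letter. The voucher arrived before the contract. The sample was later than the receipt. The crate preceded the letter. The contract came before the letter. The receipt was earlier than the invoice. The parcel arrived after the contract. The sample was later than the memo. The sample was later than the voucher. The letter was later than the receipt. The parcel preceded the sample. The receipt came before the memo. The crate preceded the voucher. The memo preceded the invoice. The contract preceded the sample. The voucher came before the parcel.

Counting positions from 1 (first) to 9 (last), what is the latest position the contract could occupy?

The contract must come before the invoice, the letter, the parcel, and the sample — 4 items forced after it.
Everything else can be placed before the contract in some valid order, so the contract can sit as late as position 9 − 4 = 5.

5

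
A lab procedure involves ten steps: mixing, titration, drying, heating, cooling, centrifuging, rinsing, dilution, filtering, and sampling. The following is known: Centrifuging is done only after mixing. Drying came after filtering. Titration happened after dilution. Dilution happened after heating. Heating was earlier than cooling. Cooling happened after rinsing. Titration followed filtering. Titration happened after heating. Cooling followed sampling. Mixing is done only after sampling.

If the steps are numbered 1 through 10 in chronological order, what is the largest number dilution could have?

9

Dilution must come before titration — 1 step forced after it.
Everything else can be placed before dilution in some valid order, so dilution can sit as late as position 10 − 1 = 9.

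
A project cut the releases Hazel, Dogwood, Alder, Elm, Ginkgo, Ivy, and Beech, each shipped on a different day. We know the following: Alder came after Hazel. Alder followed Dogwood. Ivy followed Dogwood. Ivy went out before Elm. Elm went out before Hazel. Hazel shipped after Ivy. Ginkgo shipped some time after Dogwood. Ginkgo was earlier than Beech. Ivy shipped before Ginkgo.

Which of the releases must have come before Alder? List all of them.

Dogwood, Elm, Hazel, Ivy

Directly stated before Alder: Dogwood and Hazel.
Elm reaches Alder via Elm → Hazel → Alder.
Ivy reaches Alder via Ivy → Hazel → Alder.
No chain forces Ginkgo (or any of the others) ahead of Alder.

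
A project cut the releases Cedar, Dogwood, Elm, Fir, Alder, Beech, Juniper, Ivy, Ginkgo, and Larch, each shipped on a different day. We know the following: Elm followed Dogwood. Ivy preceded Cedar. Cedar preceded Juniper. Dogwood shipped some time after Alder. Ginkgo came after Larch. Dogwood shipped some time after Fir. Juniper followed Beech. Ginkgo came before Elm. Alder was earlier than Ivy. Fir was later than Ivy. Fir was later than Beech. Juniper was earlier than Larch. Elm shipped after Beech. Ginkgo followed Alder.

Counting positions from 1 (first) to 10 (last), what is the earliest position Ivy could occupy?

Alder must come before Ivy — 1 forced predecessor.
Nothing else is forced ahead of Ivy, so its earliest slot is position 1 + 1 = 2.

2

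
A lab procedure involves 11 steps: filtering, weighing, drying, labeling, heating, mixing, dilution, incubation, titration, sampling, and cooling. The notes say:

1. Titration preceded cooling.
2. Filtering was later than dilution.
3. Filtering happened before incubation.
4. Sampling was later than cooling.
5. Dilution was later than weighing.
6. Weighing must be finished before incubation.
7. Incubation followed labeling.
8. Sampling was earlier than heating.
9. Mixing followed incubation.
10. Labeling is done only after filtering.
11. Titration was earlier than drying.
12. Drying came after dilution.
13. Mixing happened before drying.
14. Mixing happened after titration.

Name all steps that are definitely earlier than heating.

cooling, sampling, titration

Directly stated before heating: sampling.
Cooling reaches heating via cooling → sampling → heating.
Titration reaches heating via titration → cooling → sampling → heating.
No chain forces incubation (or any of the others) ahead of heating.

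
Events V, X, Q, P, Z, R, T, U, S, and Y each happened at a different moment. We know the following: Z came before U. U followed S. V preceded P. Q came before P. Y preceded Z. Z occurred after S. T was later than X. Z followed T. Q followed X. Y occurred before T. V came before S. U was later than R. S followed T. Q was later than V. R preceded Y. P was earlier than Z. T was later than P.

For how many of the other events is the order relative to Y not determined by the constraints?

4

Forced before Y: R; forced after Y: S, T, U, and Z.
That leaves P, Q, V, and X with no forced order relative to Y — 4.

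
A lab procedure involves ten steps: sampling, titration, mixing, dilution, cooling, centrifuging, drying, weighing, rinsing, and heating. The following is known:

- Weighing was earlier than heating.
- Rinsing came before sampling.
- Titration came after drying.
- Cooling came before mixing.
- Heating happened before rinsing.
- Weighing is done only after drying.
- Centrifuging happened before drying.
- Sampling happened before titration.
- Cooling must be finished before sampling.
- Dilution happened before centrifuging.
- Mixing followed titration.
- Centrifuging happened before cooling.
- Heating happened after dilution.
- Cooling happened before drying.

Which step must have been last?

Every other step has a chain of constraints placing it before mixing, so mixing is last.

mixing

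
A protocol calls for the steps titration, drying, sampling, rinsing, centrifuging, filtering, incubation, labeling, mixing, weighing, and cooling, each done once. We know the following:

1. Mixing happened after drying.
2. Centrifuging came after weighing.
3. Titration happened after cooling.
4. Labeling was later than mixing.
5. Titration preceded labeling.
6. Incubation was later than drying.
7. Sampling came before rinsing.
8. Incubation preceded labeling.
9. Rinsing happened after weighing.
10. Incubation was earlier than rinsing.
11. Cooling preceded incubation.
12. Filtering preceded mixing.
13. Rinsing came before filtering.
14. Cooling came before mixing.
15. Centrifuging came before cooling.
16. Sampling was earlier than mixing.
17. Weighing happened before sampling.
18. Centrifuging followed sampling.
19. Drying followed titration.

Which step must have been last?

Every other step has a chain of constraints placing it before labeling, so labeling is last.

labeling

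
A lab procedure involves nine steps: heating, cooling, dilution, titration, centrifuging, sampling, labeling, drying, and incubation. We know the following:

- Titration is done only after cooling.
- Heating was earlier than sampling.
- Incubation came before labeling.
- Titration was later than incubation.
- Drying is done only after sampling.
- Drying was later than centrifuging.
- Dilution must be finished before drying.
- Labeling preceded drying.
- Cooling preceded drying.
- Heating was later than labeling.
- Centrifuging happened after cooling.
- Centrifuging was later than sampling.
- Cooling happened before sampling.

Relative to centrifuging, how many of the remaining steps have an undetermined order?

Forced before centrifuging: cooling, heating, incubation, labeling, and sampling; forced after centrifuging: drying.
That leaves dilution and titration with no forced order relative to centrifuging — 2.

2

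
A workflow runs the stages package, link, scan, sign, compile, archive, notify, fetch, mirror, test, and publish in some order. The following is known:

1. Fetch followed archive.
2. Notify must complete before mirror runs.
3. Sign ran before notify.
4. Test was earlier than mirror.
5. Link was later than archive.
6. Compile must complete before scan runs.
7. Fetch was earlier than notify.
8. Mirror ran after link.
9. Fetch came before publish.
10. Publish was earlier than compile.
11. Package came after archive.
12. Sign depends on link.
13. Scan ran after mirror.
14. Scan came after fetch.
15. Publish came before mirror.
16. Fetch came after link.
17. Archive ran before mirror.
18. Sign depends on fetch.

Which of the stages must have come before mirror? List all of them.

archive, fetch, link, notify, publish, sign, test

Directly stated before mirror: archive, link, notify, publish, and test.
Fetch reaches mirror via fetch → notify → mirror.
Sign reaches mirror via sign → notify → mirror.
No chain forces package (or any of the others) ahead of mirror.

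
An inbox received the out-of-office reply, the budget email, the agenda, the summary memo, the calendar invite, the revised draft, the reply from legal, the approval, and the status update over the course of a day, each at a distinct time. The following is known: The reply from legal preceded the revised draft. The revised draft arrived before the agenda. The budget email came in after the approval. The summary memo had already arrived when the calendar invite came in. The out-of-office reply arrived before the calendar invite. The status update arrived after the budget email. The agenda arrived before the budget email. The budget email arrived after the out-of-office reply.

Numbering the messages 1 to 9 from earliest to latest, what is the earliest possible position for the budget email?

6

The agenda, the approval, the out-of-office reply, the reply from legal, and the revised draft must all come before the budget email — 5 forced predecessors.
Nothing else is forced ahead of the budget email, so its earliest slot is position 5 + 1 = 6.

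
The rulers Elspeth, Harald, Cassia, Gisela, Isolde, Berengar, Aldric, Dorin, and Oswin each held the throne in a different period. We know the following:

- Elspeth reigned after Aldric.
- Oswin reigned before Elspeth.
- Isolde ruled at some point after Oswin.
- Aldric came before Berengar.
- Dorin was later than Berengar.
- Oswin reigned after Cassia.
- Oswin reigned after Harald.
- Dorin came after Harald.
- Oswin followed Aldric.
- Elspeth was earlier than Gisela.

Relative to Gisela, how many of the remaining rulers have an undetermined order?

3

Forced before Gisela: Aldric, Cassia, Elspeth, Harald, and Oswin.
That leaves Berengar, Dorin, and Isolde with no forced order relative to Gisela — 3.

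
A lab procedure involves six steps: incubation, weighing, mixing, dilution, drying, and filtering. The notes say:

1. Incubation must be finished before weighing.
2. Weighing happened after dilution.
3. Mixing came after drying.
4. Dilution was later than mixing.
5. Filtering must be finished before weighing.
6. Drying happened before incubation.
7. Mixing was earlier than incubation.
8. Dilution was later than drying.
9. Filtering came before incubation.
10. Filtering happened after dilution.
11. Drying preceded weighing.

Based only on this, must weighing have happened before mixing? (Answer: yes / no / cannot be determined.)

Tracing the constraints gives mixing → dilution → weighing, so mixing must come before weighing.
That means weighing cannot be before mixing.

no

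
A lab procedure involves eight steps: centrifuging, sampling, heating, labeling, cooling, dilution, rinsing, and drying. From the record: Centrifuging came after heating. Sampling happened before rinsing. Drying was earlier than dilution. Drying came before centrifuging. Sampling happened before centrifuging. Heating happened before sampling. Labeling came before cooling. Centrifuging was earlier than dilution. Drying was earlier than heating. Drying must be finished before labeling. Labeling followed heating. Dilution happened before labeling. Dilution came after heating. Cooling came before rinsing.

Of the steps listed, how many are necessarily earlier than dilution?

4

Directly stated before dilution: centrifuging, drying, and heating.
Sampling reaches dilution via sampling → centrifuging → dilution.
No chain forces labeling (or any of the others) ahead of dilution.
That's centrifuging, drying, heating, and sampling — 4 in all.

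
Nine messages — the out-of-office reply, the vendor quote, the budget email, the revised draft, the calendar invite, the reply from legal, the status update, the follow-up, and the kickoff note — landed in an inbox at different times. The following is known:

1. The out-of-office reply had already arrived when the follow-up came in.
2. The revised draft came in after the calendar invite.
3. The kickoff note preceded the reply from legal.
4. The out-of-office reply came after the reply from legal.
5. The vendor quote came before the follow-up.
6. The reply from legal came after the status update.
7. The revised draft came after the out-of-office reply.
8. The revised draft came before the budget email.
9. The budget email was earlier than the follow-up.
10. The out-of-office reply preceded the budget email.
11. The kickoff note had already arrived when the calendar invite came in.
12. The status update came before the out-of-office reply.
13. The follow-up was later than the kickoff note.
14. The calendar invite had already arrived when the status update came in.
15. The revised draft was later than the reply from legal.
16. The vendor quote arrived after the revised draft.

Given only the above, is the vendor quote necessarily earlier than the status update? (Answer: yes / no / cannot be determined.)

no

Tracing the constraints gives the status update → the out-of-office reply → the revised draft → the vendor quote, so the status update must come before the vendor quote.
That means the vendor quote cannot be before the status update.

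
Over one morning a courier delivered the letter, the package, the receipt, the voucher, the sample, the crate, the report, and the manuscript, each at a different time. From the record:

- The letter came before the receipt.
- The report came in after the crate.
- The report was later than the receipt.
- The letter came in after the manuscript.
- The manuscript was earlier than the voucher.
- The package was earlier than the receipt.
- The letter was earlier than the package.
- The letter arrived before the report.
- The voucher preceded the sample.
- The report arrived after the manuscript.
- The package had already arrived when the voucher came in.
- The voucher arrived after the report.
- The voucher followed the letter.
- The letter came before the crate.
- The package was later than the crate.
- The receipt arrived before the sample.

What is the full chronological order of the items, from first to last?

The constraints fix every adjacent pair, so only one ordering works:
the manuscript → the letter → the crate → the package → the receipt → the report → the voucher → the sample.

the manuscript, the letter, the crate, the package, the receipt, the report, the voucher, the sample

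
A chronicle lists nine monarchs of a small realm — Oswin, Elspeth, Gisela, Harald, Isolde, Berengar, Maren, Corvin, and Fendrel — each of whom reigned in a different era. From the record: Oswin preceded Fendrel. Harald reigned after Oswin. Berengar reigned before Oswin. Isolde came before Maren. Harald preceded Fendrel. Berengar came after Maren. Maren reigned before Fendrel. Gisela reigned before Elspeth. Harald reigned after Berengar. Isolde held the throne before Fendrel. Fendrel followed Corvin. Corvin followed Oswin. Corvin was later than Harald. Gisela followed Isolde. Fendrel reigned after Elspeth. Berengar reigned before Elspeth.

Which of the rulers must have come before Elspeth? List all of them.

Berengar, Gisela, Isolde, Maren

Directly stated before Elspeth: Berengar and Gisela.
Isolde reaches Elspeth via Isolde → Gisela → Elspeth.
Maren reaches Elspeth via Maren → Berengar → Elspeth.
No chain forces Fendrel (or any of the others) ahead of Elspeth.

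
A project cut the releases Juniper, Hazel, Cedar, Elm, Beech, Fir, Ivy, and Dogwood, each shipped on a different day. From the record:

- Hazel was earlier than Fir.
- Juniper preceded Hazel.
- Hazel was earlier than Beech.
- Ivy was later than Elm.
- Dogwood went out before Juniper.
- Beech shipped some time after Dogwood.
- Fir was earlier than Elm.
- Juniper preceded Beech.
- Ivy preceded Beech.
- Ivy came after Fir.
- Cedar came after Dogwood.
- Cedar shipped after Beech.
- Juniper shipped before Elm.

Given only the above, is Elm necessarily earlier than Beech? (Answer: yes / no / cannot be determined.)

yes

Chain the constraints: Elm → Ivy → Beech. Each link is directly stated, so Elm comes before Beech.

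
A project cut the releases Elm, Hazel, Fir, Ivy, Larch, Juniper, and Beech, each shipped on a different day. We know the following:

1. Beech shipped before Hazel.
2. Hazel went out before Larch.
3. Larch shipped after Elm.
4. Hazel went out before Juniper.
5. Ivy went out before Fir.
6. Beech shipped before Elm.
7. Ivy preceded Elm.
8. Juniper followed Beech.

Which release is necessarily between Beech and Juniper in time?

Hazel

Tracing the constraints gives Beech → Hazel → Juniper, so Hazel sits after Beech and before Juniper.
No other release is forced both after Beech and before Juniper.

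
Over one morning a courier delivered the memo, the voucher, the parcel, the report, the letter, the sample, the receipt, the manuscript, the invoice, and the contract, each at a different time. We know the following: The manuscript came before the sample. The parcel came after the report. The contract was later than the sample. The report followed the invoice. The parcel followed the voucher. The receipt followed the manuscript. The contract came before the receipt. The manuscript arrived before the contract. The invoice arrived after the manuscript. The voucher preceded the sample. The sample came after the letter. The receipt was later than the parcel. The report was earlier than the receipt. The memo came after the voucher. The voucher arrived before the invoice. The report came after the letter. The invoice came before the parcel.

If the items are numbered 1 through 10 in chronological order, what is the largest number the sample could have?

8

The sample must come before the contract and the receipt — 2 items forced after it.
Everything else can be placed before the sample in some valid order, so the sample can sit as late as position 10 − 2 = 8.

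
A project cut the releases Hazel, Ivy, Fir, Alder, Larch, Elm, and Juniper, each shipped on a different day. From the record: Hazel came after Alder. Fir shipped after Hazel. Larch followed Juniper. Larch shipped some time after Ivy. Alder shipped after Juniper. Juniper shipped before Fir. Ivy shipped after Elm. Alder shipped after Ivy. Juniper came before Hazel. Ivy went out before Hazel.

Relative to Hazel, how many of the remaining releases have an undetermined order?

1

Forced before Hazel: Alder, Elm, Ivy, and Juniper; forced after Hazel: Fir.
That leaves Larch with no forced order relative to Hazel — 1.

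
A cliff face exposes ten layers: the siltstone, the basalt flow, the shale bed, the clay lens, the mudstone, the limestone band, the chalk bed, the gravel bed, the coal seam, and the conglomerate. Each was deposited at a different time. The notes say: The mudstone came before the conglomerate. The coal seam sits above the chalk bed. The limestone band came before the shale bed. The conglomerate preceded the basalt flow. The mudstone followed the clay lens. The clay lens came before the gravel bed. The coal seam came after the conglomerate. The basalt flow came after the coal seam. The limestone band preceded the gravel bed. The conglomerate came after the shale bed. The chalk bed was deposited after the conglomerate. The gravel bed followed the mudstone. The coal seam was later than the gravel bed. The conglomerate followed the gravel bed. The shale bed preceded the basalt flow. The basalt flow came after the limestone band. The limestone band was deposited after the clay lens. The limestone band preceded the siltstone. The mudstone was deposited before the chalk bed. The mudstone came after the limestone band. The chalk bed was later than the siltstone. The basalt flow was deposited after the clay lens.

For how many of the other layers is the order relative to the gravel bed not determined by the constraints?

2

Forced before the gravel bed: the clay lens, the limestone band, and the mudstone; forced after the gravel bed: the basalt flow, the chalk bed, the coal seam, and the conglomerate.
That leaves the shale bed and the siltstone with no forced order relative to the gravel bed — 2.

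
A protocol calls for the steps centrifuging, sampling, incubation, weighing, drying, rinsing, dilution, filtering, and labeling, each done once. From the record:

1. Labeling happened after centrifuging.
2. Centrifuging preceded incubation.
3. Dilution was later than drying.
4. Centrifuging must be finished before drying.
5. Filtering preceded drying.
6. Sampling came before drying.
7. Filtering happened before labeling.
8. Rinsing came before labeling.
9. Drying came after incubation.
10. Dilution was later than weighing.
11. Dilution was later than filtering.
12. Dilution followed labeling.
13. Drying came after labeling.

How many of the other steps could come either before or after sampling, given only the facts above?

6

Forced after sampling: dilution and drying.
That leaves centrifuging, filtering, incubation, labeling, rinsing, and weighing with no forced order relative to sampling — 6.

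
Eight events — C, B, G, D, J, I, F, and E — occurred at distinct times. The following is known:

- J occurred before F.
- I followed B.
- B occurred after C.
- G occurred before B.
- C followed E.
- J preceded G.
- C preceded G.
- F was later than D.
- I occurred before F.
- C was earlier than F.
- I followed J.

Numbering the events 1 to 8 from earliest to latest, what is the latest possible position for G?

G must come before B, F, and I — 3 events forced after it.
Everything else can be placed before G in some valid order, so G can sit as late as position 8 − 3 = 5.

5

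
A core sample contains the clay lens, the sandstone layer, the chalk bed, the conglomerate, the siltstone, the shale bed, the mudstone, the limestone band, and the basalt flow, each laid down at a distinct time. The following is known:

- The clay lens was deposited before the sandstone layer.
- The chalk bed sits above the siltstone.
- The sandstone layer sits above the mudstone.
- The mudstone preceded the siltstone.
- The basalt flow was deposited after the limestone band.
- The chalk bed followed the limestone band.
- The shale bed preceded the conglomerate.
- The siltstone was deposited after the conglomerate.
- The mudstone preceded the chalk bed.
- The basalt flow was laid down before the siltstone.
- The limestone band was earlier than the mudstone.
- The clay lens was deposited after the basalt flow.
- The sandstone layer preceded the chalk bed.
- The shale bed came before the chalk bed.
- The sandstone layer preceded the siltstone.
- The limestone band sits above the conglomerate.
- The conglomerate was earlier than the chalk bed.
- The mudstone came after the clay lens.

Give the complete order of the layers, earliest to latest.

the shale bed, the conglomerate, the limestone band, the basalt flow, the clay lens, the mudstone, the sandstone layer, the siltstone, the chalk bed

The constraints fix every adjacent pair, so only one ordering works:
the shale bed → the conglomerate → the limestone band → the basalt flow → the clay lens → the mudstone → the sandstone layer → the siltstone → the chalk bed.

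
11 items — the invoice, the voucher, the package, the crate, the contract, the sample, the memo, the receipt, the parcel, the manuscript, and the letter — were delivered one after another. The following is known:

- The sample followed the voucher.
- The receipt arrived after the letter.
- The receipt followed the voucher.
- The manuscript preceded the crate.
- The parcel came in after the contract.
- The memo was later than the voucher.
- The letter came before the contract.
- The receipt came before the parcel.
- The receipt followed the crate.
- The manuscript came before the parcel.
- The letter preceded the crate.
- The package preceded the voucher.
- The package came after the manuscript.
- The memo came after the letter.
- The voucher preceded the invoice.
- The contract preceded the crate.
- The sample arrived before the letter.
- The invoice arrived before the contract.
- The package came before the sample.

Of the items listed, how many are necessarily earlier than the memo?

5

Directly stated before the memo: the letter and the voucher.
The manuscript reaches the memo via the manuscript → the package → the voucher → the memo.
The package reaches the memo via the package → the voucher → the memo.
The sample reaches the memo via the sample → the letter → the memo.
That's the letter, the manuscript, the package, the sample, and the voucher — 5 in all.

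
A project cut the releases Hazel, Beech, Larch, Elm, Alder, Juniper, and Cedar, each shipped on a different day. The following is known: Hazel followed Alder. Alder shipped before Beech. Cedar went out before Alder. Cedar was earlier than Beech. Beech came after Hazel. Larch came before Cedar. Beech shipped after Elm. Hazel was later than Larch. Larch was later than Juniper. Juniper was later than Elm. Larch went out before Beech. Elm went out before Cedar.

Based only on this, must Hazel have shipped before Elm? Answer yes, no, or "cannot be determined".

Tracing the constraints gives Elm → Juniper → Larch → Hazel, so Elm must come before Hazel.
That means Hazel cannot be before Elm.

no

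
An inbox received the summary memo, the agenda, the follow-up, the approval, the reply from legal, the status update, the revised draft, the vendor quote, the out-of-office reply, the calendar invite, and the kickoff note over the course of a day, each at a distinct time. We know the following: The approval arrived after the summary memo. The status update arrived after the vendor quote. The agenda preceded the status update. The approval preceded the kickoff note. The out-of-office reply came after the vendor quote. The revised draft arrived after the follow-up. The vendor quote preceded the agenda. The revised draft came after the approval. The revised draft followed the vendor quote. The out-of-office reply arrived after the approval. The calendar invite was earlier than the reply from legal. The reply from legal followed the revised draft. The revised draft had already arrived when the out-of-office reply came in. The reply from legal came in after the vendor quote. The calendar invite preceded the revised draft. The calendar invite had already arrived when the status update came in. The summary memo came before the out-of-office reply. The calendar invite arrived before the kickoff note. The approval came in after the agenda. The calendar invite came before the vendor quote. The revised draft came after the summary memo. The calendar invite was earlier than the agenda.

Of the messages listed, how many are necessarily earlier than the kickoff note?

Directly stated before the kickoff note: the approval and the calendar invite.
The agenda reaches the kickoff note via the agenda → the approval → the kickoff note.
The summary memo reaches the kickoff note via the summary memo → the approval → the kickoff note.
The vendor quote reaches the kickoff note via the vendor quote → the agenda → the approval → the kickoff note.
That's the agenda, the approval, the calendar invite, the summary memo, and the vendor quote — 5 in all.

5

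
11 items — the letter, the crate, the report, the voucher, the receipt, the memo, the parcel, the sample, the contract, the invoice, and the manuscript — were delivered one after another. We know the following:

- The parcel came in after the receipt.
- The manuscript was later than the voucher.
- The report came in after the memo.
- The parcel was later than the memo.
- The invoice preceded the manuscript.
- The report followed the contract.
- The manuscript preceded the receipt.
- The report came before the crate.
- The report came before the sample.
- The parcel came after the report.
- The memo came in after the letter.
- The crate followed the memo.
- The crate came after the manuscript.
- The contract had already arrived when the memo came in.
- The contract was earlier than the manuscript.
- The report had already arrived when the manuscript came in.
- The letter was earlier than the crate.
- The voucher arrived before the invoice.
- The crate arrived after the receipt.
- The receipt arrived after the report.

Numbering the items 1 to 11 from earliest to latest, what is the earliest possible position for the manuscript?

7

The contract, the invoice, the letter, the memo, the report, and the voucher must all come before the manuscript — 6 forced predecessors.
Nothing else is forced ahead of the manuscript, so its earliest slot is position 6 + 1 = 7.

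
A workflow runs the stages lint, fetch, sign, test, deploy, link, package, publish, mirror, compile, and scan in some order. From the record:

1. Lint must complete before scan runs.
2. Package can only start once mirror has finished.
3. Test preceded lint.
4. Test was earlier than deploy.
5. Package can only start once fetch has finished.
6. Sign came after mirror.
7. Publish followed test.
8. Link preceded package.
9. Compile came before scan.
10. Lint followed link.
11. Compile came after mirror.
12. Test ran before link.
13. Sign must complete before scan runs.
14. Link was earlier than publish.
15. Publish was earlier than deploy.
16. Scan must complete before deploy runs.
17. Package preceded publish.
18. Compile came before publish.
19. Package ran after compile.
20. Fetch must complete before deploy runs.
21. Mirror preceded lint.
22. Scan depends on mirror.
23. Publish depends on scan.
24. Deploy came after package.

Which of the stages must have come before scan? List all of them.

compile, link, lint, mirror, sign, test

Directly stated before scan: compile, lint, mirror, and sign.
Link reaches scan via link → lint → scan.
Test reaches scan via test → lint → scan.
No chain forces deploy (or any of the others) ahead of scan.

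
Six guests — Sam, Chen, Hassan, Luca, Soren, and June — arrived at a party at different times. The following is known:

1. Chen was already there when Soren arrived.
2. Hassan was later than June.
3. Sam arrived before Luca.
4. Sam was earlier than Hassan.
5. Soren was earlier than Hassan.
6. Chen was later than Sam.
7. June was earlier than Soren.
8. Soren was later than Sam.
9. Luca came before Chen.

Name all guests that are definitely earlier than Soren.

Chen, June, Luca, Sam

Directly stated before Soren: Chen, June, and Sam.
Luca reaches Soren via Luca → Chen → Soren.
No chain forces Hassan ahead of Soren.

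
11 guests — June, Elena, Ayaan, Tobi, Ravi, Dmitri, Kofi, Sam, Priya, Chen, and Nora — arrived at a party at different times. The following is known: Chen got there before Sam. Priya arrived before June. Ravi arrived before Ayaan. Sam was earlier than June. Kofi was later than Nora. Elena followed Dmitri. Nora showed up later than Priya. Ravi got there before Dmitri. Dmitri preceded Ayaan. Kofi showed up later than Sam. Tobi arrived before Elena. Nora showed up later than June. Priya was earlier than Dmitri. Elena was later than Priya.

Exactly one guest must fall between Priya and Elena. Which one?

Tracing the constraints gives Priya → Dmitri → Elena, so Dmitri sits after Priya and before Elena.
No other guest is forced both after Priya and before Elena.

Dmitri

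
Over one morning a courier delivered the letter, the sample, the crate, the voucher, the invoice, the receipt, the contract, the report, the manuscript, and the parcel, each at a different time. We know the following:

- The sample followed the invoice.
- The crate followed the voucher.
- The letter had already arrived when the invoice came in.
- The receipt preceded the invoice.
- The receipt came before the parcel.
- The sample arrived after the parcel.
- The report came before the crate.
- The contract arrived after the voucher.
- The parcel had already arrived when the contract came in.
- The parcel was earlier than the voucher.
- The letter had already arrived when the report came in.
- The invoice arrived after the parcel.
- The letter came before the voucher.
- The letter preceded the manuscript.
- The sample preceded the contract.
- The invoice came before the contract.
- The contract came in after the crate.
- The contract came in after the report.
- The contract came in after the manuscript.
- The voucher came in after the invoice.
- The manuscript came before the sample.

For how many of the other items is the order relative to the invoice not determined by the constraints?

Forced before the invoice: the letter, the parcel, and the receipt; forced after the invoice: the contract, the crate, the sample, and the voucher.
That leaves the manuscript and the report with no forced order relative to the invoice — 2.

2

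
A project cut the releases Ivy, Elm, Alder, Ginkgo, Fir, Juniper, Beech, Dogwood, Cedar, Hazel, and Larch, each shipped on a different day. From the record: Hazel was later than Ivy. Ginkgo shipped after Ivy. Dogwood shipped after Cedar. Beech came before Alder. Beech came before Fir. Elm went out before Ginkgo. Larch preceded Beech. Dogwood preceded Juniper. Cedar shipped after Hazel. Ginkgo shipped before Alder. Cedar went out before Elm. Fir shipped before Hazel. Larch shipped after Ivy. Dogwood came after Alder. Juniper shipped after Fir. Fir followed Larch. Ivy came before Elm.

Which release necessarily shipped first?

Ivy

Ivy has a chain of constraints placing it before every other release, so Ivy must be first.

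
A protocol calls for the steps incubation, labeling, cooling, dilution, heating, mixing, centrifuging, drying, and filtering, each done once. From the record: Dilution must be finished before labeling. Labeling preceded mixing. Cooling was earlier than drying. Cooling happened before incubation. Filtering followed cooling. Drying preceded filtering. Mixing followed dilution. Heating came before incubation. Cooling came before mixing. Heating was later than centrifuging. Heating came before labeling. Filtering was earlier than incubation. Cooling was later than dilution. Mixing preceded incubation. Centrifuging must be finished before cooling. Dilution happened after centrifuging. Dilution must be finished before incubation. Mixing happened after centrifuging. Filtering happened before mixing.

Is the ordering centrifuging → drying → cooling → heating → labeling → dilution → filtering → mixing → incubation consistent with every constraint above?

no

The constraints require dilution before labeling, but in the proposed sequence labeling appears ahead of dilution. That one violation is enough.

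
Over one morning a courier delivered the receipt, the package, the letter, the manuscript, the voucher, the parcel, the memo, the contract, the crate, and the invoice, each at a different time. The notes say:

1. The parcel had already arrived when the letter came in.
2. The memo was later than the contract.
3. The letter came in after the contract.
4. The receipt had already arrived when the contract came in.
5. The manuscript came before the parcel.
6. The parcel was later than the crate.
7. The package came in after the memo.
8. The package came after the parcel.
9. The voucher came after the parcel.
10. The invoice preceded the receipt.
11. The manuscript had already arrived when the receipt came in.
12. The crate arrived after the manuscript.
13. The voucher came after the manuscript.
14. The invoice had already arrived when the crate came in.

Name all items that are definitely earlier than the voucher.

Directly stated before the voucher: the manuscript and the parcel.
The crate reaches the voucher via the crate → the parcel → the voucher.
The invoice reaches the voucher via the invoice → the crate → the parcel → the voucher.
No chain forces the receipt (or any of the others) ahead of the voucher.

the crate, the invoice, the manuscript, the parcel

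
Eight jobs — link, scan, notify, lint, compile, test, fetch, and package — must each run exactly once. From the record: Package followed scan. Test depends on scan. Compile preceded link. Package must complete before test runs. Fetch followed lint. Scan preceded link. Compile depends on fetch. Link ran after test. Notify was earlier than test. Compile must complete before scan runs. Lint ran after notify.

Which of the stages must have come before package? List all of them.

Directly stated before package: scan.
Compile reaches package via compile → scan → package.
Fetch reaches package via fetch → compile → scan → package.
Lint reaches package via lint → fetch → compile → scan → package.
Likewise notify reaches package by chaining the stated constraints.
No chain forces test (or any of the others) ahead of package.

compile, fetch, lint, notify, scan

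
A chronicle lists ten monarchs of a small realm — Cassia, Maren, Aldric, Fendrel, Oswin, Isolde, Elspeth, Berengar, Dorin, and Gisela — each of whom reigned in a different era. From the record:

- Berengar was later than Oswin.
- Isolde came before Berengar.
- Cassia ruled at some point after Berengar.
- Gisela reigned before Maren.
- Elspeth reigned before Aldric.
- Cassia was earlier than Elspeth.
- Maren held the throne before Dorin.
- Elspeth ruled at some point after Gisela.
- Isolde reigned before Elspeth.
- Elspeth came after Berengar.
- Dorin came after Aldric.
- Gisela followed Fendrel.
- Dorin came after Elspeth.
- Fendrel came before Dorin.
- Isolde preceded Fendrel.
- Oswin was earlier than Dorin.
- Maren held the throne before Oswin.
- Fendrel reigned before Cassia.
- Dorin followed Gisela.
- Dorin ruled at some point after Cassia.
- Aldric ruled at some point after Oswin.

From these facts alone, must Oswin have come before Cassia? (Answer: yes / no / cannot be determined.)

yes

Chain the constraints: Oswin → Berengar → Cassia. Each link is directly stated, so Oswin comes before Cassia.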